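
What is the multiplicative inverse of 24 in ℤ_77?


Use the extended Euclidean algorithm to write 1 = 24·s + 77·t; then s mod 77 is the inverse.
Euclidean algorithm:
  24 = 0·77 + 24
  77 = 3·24 + 5
  24 = 4·5 + 4
  5 = 1·4 + 1
  4 = 4·1 + 0
gcd(24,77) = 1
Back-substitution gives: 24·(-16) + 77·(5) = 1
So 24⁻¹ ≡ -16 ≡ 61 (mod 77)
Check: 24 × 61 = 1464 ≡ 1 (mod 77) ✓

24⁻¹ ≡ 61 (mod 77)


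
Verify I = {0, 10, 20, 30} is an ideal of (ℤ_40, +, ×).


Check ideal conditions for I = {0, 10, 20, 30} in ℤ_40:
(1) I is an additive subgroup? Yes
(2) For r ∈ ℤ_40 and a ∈ I: r·a ∈ I? Yes

Yes, I is an ideal of ℤ_40


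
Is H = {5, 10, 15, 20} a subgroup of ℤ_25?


Subgroup test for H = {5, 10, 15, 20} in (ℤ_25, +):
(1) 0 ∈ H? No
(2) Closure: for all a,b ∈ H, (a+b) mod 25 ∈ H? No  [counterexample: 5 + 20 = 0 ∉ H]
(3) Inverses: for all a ∈ H, -a mod 25 ∈ H? Yes

No, H is not a subgroup of ℤ_25


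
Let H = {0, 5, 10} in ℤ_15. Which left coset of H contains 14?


14 + H = {14 + h (mod 15) : h ∈ H}
14+0=14, 14+5=4, 14+10=9
14 + H = {4, 9, 14} = 4 + H

14 + H = {4, 9, 14}


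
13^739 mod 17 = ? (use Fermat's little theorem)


Fermat's little theorem: if p is prime and gcd(a,p)=1, then a^(p-1) ≡ 1 (mod p)
p = 17 is prime, gcd(13,17) = 1
Reduce exponent: 739 mod 16 = 3
So 13^739 ≡ 13^3 (mod 17)
13^3 mod 17 = 4

13^739 ≡ 4 (mod 17)


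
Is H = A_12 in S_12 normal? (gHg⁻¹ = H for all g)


H = A_12 in S_12
A_12 has index 2 in S_12, and every subgroup of index 2 is normal

Yes, normal subgroup


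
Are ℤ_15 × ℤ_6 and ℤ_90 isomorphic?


Comparing ℤ_15 × ℤ_6 and ℤ_90:
gcd(15,6) = 3 ≠ 1. Max element order in ℤ_15×ℤ_6 is lcm(15,6) = 30 < 90, so it has no element of order 90

No, ℤ_15 × ℤ_6 ≇ ℤ_90


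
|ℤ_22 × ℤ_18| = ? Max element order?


|ℤ_22 × ℤ_18| = 22 × 18 = 396
Max element order = lcm(22,18) = 198
Cyclic? No (gcd=2)

|ℤ_22×ℤ_18| = 396, max element order = 198


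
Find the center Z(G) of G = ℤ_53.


Z(G) = {g ∈ G | gx = xg for all x ∈ G}
ℤ_53 is abelian, so Z(G) = G

Z(ℤ_53) = ℤ_53


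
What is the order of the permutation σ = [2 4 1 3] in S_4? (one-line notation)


Cycle decomposition: (1 2 4 3)
Cycle lengths: 4
Order = lcm(4) = 4

ord(σ) = 4


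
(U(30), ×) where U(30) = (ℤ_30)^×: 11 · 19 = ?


Operation: multiplication mod 30
11 · 19 = (a × b) mod 30 with a = 11, b = 19

11 · 19 = 29


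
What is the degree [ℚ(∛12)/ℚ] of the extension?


∛12 has minimal polynomial x³ - 12 (irreducible over ℚ since 12 is not a perfect cube)

[ℚ(∛12)/ℚ] = 3


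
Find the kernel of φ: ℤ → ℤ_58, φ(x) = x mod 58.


Kernel = preimage of identity
ker(φ) = {x ∈ ℤ : x ≡ 0 (mod 58)} = 58ℤ = {0, ±58, ±116, ...}

ker(φ) = 58ℤ


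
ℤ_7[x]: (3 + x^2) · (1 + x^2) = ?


Expand and collect like terms; reduce coefficients mod 7:
x^0: 3·1 = 3 ≡ 3 (mod 7)
x^1: 3·0 + 0·1 = 0 ≡ 0 (mod 7)
x^2: 3·1 + 0·0 + 1·1 = 4 ≡ 4 (mod 7)
x^3: 0·1 + 1·0 = 0 ≡ 0 (mod 7)
x^4: 1·1 = 1 ≡ 1 (mod 7)
Result: 3 + 4x^2 + x^4

f · g = 3 + 4x^2 + x^4


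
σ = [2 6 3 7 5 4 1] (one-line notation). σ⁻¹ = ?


To find σ⁻¹, swap domain and range:
σ(1) = 2 → σ⁻¹(2) = 1
σ(2) = 6 → σ⁻¹(6) = 2
σ(3) = 3 → σ⁻¹(3) = 3
σ(4) = 7 → σ⁻¹(7) = 4
σ(5) = 5 → σ⁻¹(5) = 5
σ(6) = 4 → σ⁻¹(4) = 6
σ(7) = 1 → σ⁻¹(1) = 7

σ⁻¹ = [7 1 3 6 5 2 4]


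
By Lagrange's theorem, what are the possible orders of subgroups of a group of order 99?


Lagrange's theorem: |H| divides |G|
|G| = 99
Divisors of 99: 1, 3, 9, 11, 33, 99

Possible subgroup orders: {1, 3, 9, 11, 33, 99}


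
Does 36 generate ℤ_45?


g generates ℤ_n iff gcd(g, n) = 1
gcd(36, 45) = 9
Since gcd = 9 ≠ 1, ⟨36⟩ has order 5 < 45, so 36 is not a generator.

No, 36 does not generate ℤ_45


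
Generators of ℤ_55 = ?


g generates ℤ_n iff gcd(g,n) = 1
Prime factors of 55: 5, 11
Generators are g ∈ {1,...,54} not divisible by any of these primes.
Generators: {1, 2, 3, 4, 6, 7, 8, 9, 12, 13, 14, 16, 17, 18, 19, 21, 23, 24, 26, 27, 28, 29, 31, 32, 34, 36, 37, 38, 39, 41, 42, 43, 46, 47, 48, 49, 51, 52, 53, 54}
Number of generators = φ(55) = 40

Generators of ℤ_55 = {1, 2, 3, 4, 6, 7, 8, 9, 12, 13, 14, 16, 17, 18, 19, 21, 23, 24, 26, 27, 28, 29, 31, 32, 34, 36, 37, 38, 39, 41, 42, 43, 46, 47, 48, 49, 51, 52, 53, 54}


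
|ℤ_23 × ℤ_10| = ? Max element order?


|ℤ_23 × ℤ_10| = 23 × 10 = 230
Max element order = lcm(23,10) = 230
Cyclic? Yes (gcd=1)

|ℤ_23×ℤ_10| = 230, max element order = 230


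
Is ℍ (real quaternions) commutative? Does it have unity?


quaternion multiplication is non-commutative (ij = k ≠ ji = -k); has unity 1; a division ring but not an integral domain since integral domains are commutative by convention
Commutative: No
Integral domain: No
Has unity: Yes

ℍ (real quaternions): Commutative=No, Unity=Yes


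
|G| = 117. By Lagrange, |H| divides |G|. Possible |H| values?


Lagrange's theorem: |H| divides |G|
|G| = 117
Divisors of 117: 1, 3, 9, 13, 39, 117

Possible subgroup orders: {1, 3, 9, 13, 39, 117}


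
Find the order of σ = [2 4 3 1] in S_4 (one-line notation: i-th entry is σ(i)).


Cycle decomposition: (1 2 4)
Cycle lengths: 3
Order = lcm(3) = 3

ord(σ) = 3


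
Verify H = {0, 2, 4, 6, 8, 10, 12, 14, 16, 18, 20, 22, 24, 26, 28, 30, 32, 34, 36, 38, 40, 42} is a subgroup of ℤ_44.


Subgroup test for H = {0, 2, 4, 6, 8, 10, 12, 14, 16, 18, 20, 22, 24, 26, 28, 30, 32, 34, 36, 38, 40, 42} in (ℤ_44, +):
(1) 0 ∈ H? Yes
(2) Closure: for all a,b ∈ H, (a+b) mod 44 ∈ H? Yes
(3) Inverses: for all a ∈ H, -a mod 44 ∈ H? Yes

Yes, H is a subgroup of ℤ_44


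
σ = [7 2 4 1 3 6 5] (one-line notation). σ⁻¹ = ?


To find σ⁻¹, swap domain and range:
σ(1) = 7 → σ⁻¹(7) = 1
σ(2) = 2 → σ⁻¹(2) = 2
σ(3) = 4 → σ⁻¹(4) = 3
σ(4) = 1 → σ⁻¹(1) = 4
σ(5) = 3 → σ⁻¹(3) = 5
σ(6) = 6 → σ⁻¹(6) = 6
σ(7) = 5 → σ⁻¹(5) = 7

σ⁻¹ = [4 2 5 3 7 6 1]


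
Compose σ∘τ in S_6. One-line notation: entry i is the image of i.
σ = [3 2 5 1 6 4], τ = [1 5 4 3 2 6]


σ∘τ: apply τ first, then σ
1 →τ 1 →σ 3
2 →τ 5 →σ 6
3 →τ 4 →σ 1
4 →τ 3 →σ 5
5 →τ 2 →σ 2
6 →τ 6 →σ 4

σ∘τ = [3 6 1 5 2 4]


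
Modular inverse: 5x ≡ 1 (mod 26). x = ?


Use the extended Euclidean algorithm to write 1 = 5·s + 26·t; then s mod 26 is the inverse.
Euclidean algorithm:
  5 = 0·26 + 5
  26 = 5·5 + 1
  5 = 5·1 + 0
gcd(5,26) = 1
Back-substitution gives: 5·(-5) + 26·(1) = 1
So 5⁻¹ ≡ -5 ≡ 21 (mod 26)
Check: 5 × 21 = 105 ≡ 1 (mod 26) ✓

5⁻¹ ≡ 21 (mod 26)


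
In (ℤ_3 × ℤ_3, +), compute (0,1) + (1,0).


Operation: componentwise addition mod (3, 3)
(0,1) + (1,0) = ((a₁+b₁) mod 3, (a₂+b₂) mod 3) with a = (0,1), b = (1,0)

(0,1) + (1,0) = (1,1)


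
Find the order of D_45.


|D_n| = 2n (n rotations and n reflections)
|D_45| = 2×45 = 90

|D_45| = 90


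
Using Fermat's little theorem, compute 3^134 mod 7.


Fermat's little theorem: if p is prime and gcd(a,p)=1, then a^(p-1) ≡ 1 (mod p)
p = 7 is prime, gcd(3,7) = 1
Reduce exponent: 134 mod 6 = 2
So 3^134 ≡ 3^2 (mod 7)
3^2 mod 7 = 2

3^134 ≡ 2 (mod 7)


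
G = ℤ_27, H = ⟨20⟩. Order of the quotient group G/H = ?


|⟨20⟩| = n / gcd(20, 27) = 27 / 1 = 27
H is normal (ℤ_27 is abelian).
|G/H| = |G| / |H| = 27 / 27 = 1

|G/H| = 1


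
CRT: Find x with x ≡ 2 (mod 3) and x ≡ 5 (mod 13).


m₁ = 3, m₂ = 13, gcd = 1, so CRT applies. M = m₁·m₂ = 39
Let M₁ = M/m₁ = 13, M₂ = M/m₂ = 3
Find y₁ ≡ M₁⁻¹ (mod m₁): 13⁻¹ ≡ 1 (mod 3)
Find y₂ ≡ M₂⁻¹ (mod m₂): 3⁻¹ ≡ 9 (mod 13)
x = a₁·M₁·y₁ + a₂·M₂·y₂ = 2·13·1 + 5·3·9 = 161
Reduce mod 39: x ≡ 5
Check: 5 mod 3 = 2 ✓, 5 mod 13 = 5 ✓

x ≡ 5 (mod 39)


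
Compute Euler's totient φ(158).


Factor n: 158 = 2 × 79
φ(n) = n · ∏(1 - 1/p) over distinct primes p | n
φ(158) = 158 · (1 - 1/2) · (1 - 1/79) = 78

φ(158) = 78


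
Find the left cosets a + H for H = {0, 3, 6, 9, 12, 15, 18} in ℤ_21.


H = {0, 3, 6, 9, 12, 15, 18}, |H| = 7
Number of cosets = |G|/|H| = 21/7 = 3
0 + H = {0, 3, 6, 9, 12, 15, 18}
1 + H = {1, 4, 7, 10, 13, 16, 19}
2 + H = {2, 5, 8, 11, 14, 17, 20}

Cosets: 0+H={0,3,6,9,12,15,18}; 1+H={1,4,7,10,13,16,19}; 2+H={2,5,8,11,14,17,20}


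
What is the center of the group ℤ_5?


Z(G) = {g ∈ G | gx = xg for all x ∈ G}
ℤ_5 is abelian, so Z(G) = G

Z(ℤ_5) = ℤ_5


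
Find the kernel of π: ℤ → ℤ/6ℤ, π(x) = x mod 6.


Kernel = preimage of identity
ker(π) = multiples of 6 = 6ℤ

ker(π) = 6ℤ


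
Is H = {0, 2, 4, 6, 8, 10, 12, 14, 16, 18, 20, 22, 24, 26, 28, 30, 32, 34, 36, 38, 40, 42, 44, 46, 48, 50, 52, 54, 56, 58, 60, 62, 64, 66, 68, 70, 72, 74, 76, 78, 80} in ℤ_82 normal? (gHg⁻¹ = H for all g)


H = {0, 2, 4, 6, 8, 10, 12, 14, 16, 18, 20, 22, 24, 26, 28, 30, 32, 34, 36, 38, 40, 42, 44, 46, 48, 50, 52, 54, 56, 58, 60, 62, 64, 66, 68, 70, 72, 74, 76, 78, 80} in ℤ_82
ℤ_82 is abelian; every subgroup of an abelian group is normal

Yes, normal subgroup


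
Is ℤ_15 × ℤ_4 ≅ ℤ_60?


Comparing ℤ_15 × ℤ_4 and ℤ_60:
gcd(15,4) = 1, so ℤ_15 × ℤ_4 ≅ ℤ_60 (CRT)

Yes, ℤ_15 × ℤ_4 ≅ ℤ_60


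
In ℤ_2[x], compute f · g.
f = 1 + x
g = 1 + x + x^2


Expand and collect like terms; reduce coefficients mod 2:
x^0: 1·1 = 1 ≡ 1 (mod 2)
x^1: 1·1 + 1·1 = 2 ≡ 0 (mod 2)
x^2: 1·1 + 1·1 = 2 ≡ 0 (mod 2)
x^3: 1·1 = 1 ≡ 1 (mod 2)
Result: 1 + x^3

f · g = 1 + x^3


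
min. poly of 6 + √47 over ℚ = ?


Let α = 6 + √47. Then α - 6 = √47, so (α - 6)² = 47, giving α² - 12α - 11 = 0. Degree 2 and α ∉ ℚ, so this is the minimal polynomial.

Minimal polynomial: x² - 12x - 11


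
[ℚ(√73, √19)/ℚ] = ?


[ℚ(√73,√19):ℚ] = [ℚ(√73,√19):ℚ(√73)]·[ℚ(√73):ℚ] = 2·2 = 4

[ℚ(√73, √19)/ℚ] = 4


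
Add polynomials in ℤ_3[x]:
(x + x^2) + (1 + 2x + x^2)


Add coefficients mod 3:
x^0: 0 + 1 = 1 (mod 3)
x^1: 1 + 2 = 0 (mod 3)
x^2: 1 + 1 = 2 (mod 3)
Result: 1 + 2x^2

f + g = 1 + 2x^2


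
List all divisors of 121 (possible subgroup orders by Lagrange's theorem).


Lagrange's theorem: |H| divides |G|
|G| = 121
Divisors of 121: 1, 11, 121

Possible subgroup orders: {1, 11, 121}


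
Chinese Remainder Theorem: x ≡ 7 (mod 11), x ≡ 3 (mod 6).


m₁ = 11, m₂ = 6, gcd = 1, so CRT applies. M = m₁·m₂ = 66
Let M₁ = M/m₁ = 6, M₂ = M/m₂ = 11
Find y₁ ≡ M₁⁻¹ (mod m₁): 6⁻¹ ≡ 2 (mod 11)
Find y₂ ≡ M₂⁻¹ (mod m₂): 11⁻¹ ≡ 5 (mod 6)
x = a₁·M₁·y₁ + a₂·M₂·y₂ = 7·6·2 + 3·11·5 = 249
Reduce mod 66: x ≡ 51
Check: 51 mod 11 = 7 ✓, 51 mod 6 = 3 ✓

x ≡ 51 (mod 66)


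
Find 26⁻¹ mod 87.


Use the extended Euclidean algorithm to write 1 = 26·s + 87·t; then s mod 87 is the inverse.
Euclidean algorithm:
  26 = 0·87 + 26
  87 = 3·26 + 9
  26 = 2·9 + 8
  9 = 1·8 + 1
  8 = 8·1 + 0
gcd(26,87) = 1
Back-substitution gives: 26·(-10) + 87·(3) = 1
So 26⁻¹ ≡ -10 ≡ 77 (mod 87)
Check: 26 × 77 = 2002 ≡ 1 (mod 87) ✓

26⁻¹ ≡ 77 (mod 87)


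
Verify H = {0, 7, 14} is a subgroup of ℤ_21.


Subgroup test for H = {0, 7, 14} in (ℤ_21, +):
(1) 0 ∈ H? Yes
(2) Closure: for all a,b ∈ H, (a+b) mod 21 ∈ H? Yes
(3) Inverses: for all a ∈ H, -a mod 21 ∈ H? Yes

Yes, H is a subgroup of ℤ_21


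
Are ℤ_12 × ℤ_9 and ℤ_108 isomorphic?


Comparing ℤ_12 × ℤ_9 and ℤ_108:
gcd(12,9) = 3 ≠ 1. Max element order in ℤ_12×ℤ_9 is lcm(12,9) = 36 < 108, so it has no element of order 108

No, ℤ_12 × ℤ_9 ≇ ℤ_108


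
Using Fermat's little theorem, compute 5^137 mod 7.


Fermat's little theorem: if p is prime and gcd(a,p)=1, then a^(p-1) ≡ 1 (mod p)
p = 7 is prime, gcd(5,7) = 1
Reduce exponent: 137 mod 6 = 5
So 5^137 ≡ 5^5 (mod 7)
5^5 mod 7 = 3

5^137 ≡ 3 (mod 7)


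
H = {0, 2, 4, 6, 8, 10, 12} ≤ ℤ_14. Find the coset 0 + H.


0 + H = {0 + h (mod 14) : h ∈ H}
0+0=0, 0+2=2, 0+4=4, 0+6=6, 0+8=8, 0+10=10, 0+12=12

0 + H = {0, 2, 4, 6, 8, 10, 12}


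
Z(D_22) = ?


Z(G) = {g ∈ G | gx = xg for all x ∈ G}
For even n, Z(D_n) = {e, r^(n/2)}: the 180° rotation r^11 commutes with every reflection and rotation

Z(D_22) = {e, r^11}


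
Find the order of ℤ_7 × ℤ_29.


|A × B| = |A| · |B|
|ℤ_7 × ℤ_29| = 7 × 29 = 203

|ℤ_7 × ℤ_29| = 203


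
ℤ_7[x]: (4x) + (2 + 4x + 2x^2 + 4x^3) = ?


Add coefficients mod 7:
x^0: 0 + 2 = 2 (mod 7)
x^1: 4 + 4 = 1 (mod 7)
x^2: 0 + 2 = 2 (mod 7)
x^3: 0 + 4 = 4 (mod 7)
Result: 2 + x + 2x^2 + 4x^3

f + g = 2 + x + 2x^2 + 4x^3


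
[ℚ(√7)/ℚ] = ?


√7 has minimal polynomial x² - 7 (irreducible over ℚ since 7 is squarefree)

[ℚ(√7)/ℚ] = 2


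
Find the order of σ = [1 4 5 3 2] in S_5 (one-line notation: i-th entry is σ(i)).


Cycle decomposition: (2 4 3 5)
Cycle lengths: 4
Order = lcm(4) = 4

ord(σ) = 4


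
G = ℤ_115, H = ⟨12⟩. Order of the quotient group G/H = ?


|⟨12⟩| = n / gcd(12, 115) = 115 / 1 = 115
H is normal (ℤ_115 is abelian).
|G/H| = |G| / |H| = 115 / 115 = 1

|G/H| = 1


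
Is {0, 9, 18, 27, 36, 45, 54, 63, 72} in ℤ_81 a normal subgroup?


H = {0, 9, 18, 27, 36, 45, 54, 63, 72} in ℤ_81
ℤ_81 is abelian; every subgroup of an abelian group is normal

Yes, normal subgroup


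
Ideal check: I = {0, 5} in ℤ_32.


Check ideal conditions for I = {0, 5} in ℤ_32:
(1) I is an additive subgroup? No
(2) For r ∈ ℤ_32 and a ∈ I: r·a ∈ I? No  [counterexample: r=2, a=5, r·a mod 32 = 10 ∉ I]

No, I is not an ideal of ℤ_32


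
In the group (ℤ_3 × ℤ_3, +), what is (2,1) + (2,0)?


Operation: componentwise addition mod (3, 3)
(2,1) + (2,0) = ((a₁+b₁) mod 3, (a₂+b₂) mod 3) with a = (2,1), b = (2,0)

(2,1) + (2,0) = (1,1)


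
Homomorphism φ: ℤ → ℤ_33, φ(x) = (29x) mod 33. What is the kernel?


Kernel = preimage of identity
ker(φ) = {x ∈ ℤ : 29x ≡ 0 (mod 33)}. gcd(29,33) = 1, so 29x ≡ 0 (mod 33) ⟺ x ≡ 0 (mod 33/1 = 33). Hence ker(φ) = 33ℤ

ker(φ) = 33ℤ


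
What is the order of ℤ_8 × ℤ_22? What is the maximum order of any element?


|ℤ_8 × ℤ_22| = 8 × 22 = 176
Max element order = lcm(8,22) = 88
Cyclic? No (gcd=2)

|ℤ_8×ℤ_22| = 176, max element order = 88


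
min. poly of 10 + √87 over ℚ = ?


Let α = 10 + √87. Then α - 10 = √87, so (α - 10)² = 87, giving α² - 20α + 13 = 0. Degree 2 and α ∉ ℚ, so this is the minimal polynomial.

Minimal polynomial: x² - 20x + 13


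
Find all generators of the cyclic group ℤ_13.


g generates ℤ_n iff gcd(g,n) = 1
Checking each g ∈ {1,...,12}:
gcd(1,13) = 1
gcd(2,13) = 1
gcd(3,13) = 1
gcd(4,13) = 1
gcd(5,13) = 1
gcd(6,13) = 1
gcd(7,13) = 1
gcd(8,13) = 1
gcd(9,13) = 1
gcd(10,13) = 1
gcd(11,13) = 1
gcd(12,13) = 1
Generators: {1, 2, 3, 4, 5, 6, 7, 8, 9, 10, 11, 12}
Number of generators = φ(13) = 12

Generators of ℤ_13 = {1, 2, 3, 4, 5, 6, 7, 8, 9, 10, 11, 12}


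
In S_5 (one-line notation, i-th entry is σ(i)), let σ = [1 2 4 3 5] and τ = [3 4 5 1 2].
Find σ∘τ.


σ∘τ: apply τ first, then σ
1 →τ 3 →σ 4
2 →τ 4 →σ 3
3 →τ 5 →σ 5
4 →τ 1 →σ 1
5 →τ 2 →σ 2

σ∘τ = [4 3 5 1 2]


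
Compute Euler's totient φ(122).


Factor n: 122 = 2 × 61
φ(n) = n · ∏(1 - 1/p) over distinct primes p | n
φ(122) = 122 · (1 - 1/2) · (1 - 1/61) = 60

φ(122) = 60


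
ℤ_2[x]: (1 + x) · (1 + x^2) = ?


Expand and collect like terms; reduce coefficients mod 2:
x^0: 1·1 = 1 ≡ 1 (mod 2)
x^1: 1·0 + 1·1 = 1 ≡ 1 (mod 2)
x^2: 1·1 + 1·0 = 1 ≡ 1 (mod 2)
x^3: 1·1 = 1 ≡ 1 (mod 2)
Result: 1 + x + x^2 + x^3

f · g = 1 + x + x^2 + x^3


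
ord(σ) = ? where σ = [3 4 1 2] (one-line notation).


Cycle decomposition: (1 3) (2 4)
Cycle lengths: 2, 2
Order = lcm(2, 2) = 2

ord(σ) = 2


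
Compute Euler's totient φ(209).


Factor n: 209 = 11 × 19
φ(n) = n · ∏(1 - 1/p) over distinct primes p | n
φ(209) = 209 · (1 - 1/11) · (1 - 1/19) = 180

φ(209) = 180


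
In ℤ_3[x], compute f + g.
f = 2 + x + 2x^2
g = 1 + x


Add coefficients mod 3:
x^0: 2 + 1 = 0 (mod 3)
x^1: 1 + 1 = 2 (mod 3)
x^2: 2 + 0 = 2 (mod 3)
Result: 2x + 2x^2

f + g = 2x + 2x^2


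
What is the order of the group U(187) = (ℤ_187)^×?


U(n) is the group of units mod n; |U(n)| = φ(n)
|U(187)| = φ(187) = 160

|U(187) = (ℤ_187)^×| = 160


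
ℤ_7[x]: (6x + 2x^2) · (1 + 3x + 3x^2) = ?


Expand and collect like terms; reduce coefficients mod 7:
x^0: 0·1 = 0 ≡ 0 (mod 7)
x^1: 0·3 + 6·1 = 6 ≡ 6 (mod 7)
x^2: 0·3 + 6·3 + 2·1 = 20 ≡ 6 (mod 7)
x^3: 6·3 + 2·3 = 24 ≡ 3 (mod 7)
x^4: 2·3 = 6 ≡ 6 (mod 7)
Result: 6x + 6x^2 + 3x^3 + 6x^4

f · g = 6x + 6x^2 + 3x^3 + 6x^4


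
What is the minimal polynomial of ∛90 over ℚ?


∛90 satisfies x³ - 90 = 0, irreducible over ℚ (no rational root; 90 is not a perfect cube)

Minimal polynomial: x³ - 90


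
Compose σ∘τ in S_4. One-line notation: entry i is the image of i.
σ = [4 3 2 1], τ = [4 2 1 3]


σ∘τ: apply τ first, then σ
1 →τ 4 →σ 1
2 →τ 2 →σ 3
3 →τ 1 →σ 4
4 →τ 3 →σ 2

σ∘τ = [1 3 4 2]


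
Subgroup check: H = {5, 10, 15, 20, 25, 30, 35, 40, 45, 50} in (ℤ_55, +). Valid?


Subgroup test for H = {5, 10, 15, 20, 25, 30, 35, 40, 45, 50} in (ℤ_55, +):
(1) 0 ∈ H? No
(2) Closure: for all a,b ∈ H, (a+b) mod 55 ∈ H? No  [counterexample: 5 + 50 = 0 ∉ H]
(3) Inverses: for all a ∈ H, -a mod 55 ∈ H? Yes

No, H is not a subgroup of ℤ_55


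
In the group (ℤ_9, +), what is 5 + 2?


Operation: addition mod 9
5 + 2 = (a + b) mod 9 with a = 5, b = 2

5 + 2 = 7


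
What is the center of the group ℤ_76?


Z(G) = {g ∈ G | gx = xg for all x ∈ G}
ℤ_76 is abelian, so Z(G) = G

Z(ℤ_76) = ℤ_76


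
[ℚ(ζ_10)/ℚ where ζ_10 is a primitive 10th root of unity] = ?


[ℚ(ζ_n):ℚ] = deg Φ_n(x) = φ(n). Here φ(10) = 4

[ℚ(ζ_10)/ℚ where ζ_10 is a primitive 10th root of unity] = 4


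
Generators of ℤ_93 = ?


g generates ℤ_n iff gcd(g,n) = 1
Prime factors of 93: 3, 31
Generators are g ∈ {1,...,92} not divisible by any of these primes.
Generators: {1, 2, 4, 5, 7, 8, 10, 11, 13, 14, 16, 17, 19, 20, 22, 23, 25, 26, 28, 29, 32, 34, 35, 37, 38, 40, 41, 43, 44, 46, 47, 49, 50, 52, 53, 55, 56, 58, 59, 61, 64, 65, 67, 68, 70, 71, 73, 74, 76, 77, 79, 80, 82, 83, 85, 86, 88, 89, 91, 92}
Number of generators = φ(93) = 60

Generators of ℤ_93 = {1, 2, 4, 5, 7, 8, 10, 11, 13, 14, 16, 17, 19, 20, 22, 23, 25, 26, 28, 29, 32, 34, 35, 37, 38, 40, 41, 43, 44, 46, 47, 49, 50, 52, 53, 55, 56, 58, 59, 61, 64, 65, 67, 68, 70, 71, 73, 74, 76, 77, 79, 80, 82, 83, 85, 86, 88, 89, 91, 92}


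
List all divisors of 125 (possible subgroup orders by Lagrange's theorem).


Lagrange's theorem: |H| divides |G|
|G| = 125
Divisors of 125: 1, 5, 25, 125

Possible subgroup orders: {1, 5, 25, 125}


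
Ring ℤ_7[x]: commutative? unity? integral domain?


ℤ_7 is a field (n prime), so ℤ_7[x] is a commutative integral domain with unity
Commutative: Yes
Integral domain: Yes
Has unity: Yes

ℤ_7[x]: Commutative=Yes, Unity=Yes


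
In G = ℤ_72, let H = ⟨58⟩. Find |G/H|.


|⟨58⟩| = n / gcd(58, 72) = 72 / 2 = 36
H is normal (ℤ_72 is abelian).
|G/H| = |G| / |H| = 72 / 36 = 2

|G/H| = 2


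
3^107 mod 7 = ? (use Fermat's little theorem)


Fermat's little theorem: if p is prime and gcd(a,p)=1, then a^(p-1) ≡ 1 (mod p)
p = 7 is prime, gcd(3,7) = 1
Reduce exponent: 107 mod 6 = 5
So 3^107 ≡ 3^5 (mod 7)
3^5 mod 7 = 5

3^107 ≡ 5 (mod 7)


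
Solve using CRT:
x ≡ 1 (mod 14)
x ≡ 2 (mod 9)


m₁ = 14, m₂ = 9, gcd = 1, so CRT applies. M = m₁·m₂ = 126
Let M₁ = M/m₁ = 9, M₂ = M/m₂ = 14
Find y₁ ≡ M₁⁻¹ (mod m₁): 9⁻¹ ≡ 11 (mod 14)
Find y₂ ≡ M₂⁻¹ (mod m₂): 14⁻¹ ≡ 2 (mod 9)
x = a₁·M₁·y₁ + a₂·M₂·y₂ = 1·9·11 + 2·14·2 = 155
Reduce mod 126: x ≡ 29
Check: 29 mod 14 = 1 ✓, 29 mod 9 = 2 ✓

x ≡ 29 (mod 126)


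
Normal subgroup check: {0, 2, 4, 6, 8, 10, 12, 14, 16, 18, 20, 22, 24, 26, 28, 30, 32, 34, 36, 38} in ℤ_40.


H = {0, 2, 4, 6, 8, 10, 12, 14, 16, 18, 20, 22, 24, 26, 28, 30, 32, 34, 36, 38} in ℤ_40
ℤ_40 is abelian; every subgroup of an abelian group is normal

Yes, normal subgroup


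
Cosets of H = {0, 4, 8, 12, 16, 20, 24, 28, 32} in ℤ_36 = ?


H = {0, 4, 8, 12, 16, 20, 24, 28, 32}, |H| = 9
Number of cosets = |G|/|H| = 36/9 = 4
0 + H = {0, 4, 8, 12, 16, 20, 24, 28, 32}
1 + H = {1, 5, 9, 13, 17, 21, 25, 29, 33}
2 + H = {2, 6, 10, 14, 18, 22, 26, 30, 34}
3 + H = {3, 7, 11, 15, 19, 23, 27, 31, 35}

Cosets: 0+H={0,4,8,12,16,20,24,28,32}; 1+H={1,5,9,13,17,21,25,29,33}; 2+H={2,6,10,14,18,22,26,30,34}; 3+H={3,7,11,15,19,23,27,31,35}


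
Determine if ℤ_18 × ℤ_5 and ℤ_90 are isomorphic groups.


Comparing ℤ_18 × ℤ_5 and ℤ_90:
gcd(18,5) = 1, so ℤ_18 × ℤ_5 ≅ ℤ_90 (CRT)

Yes, ℤ_18 × ℤ_5 ≅ ℤ_90


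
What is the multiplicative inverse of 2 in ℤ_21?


Use the extended Euclidean algorithm to write 1 = 2·s + 21·t; then s mod 21 is the inverse.
Euclidean algorithm:
  2 = 0·21 + 2
  21 = 10·2 + 1
  2 = 2·1 + 0
gcd(2,21) = 1
Back-substitution gives: 2·(-10) + 21·(1) = 1
So 2⁻¹ ≡ -10 ≡ 11 (mod 21)
Check: 2 × 11 = 22 ≡ 1 (mod 21) ✓

2⁻¹ ≡ 11 (mod 21)


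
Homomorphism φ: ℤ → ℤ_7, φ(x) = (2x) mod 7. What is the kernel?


Kernel = preimage of identity
ker(φ) = {x ∈ ℤ : 2x ≡ 0 (mod 7)}. gcd(2,7) = 1, so 2x ≡ 0 (mod 7) ⟺ x ≡ 0 (mod 7/1 = 7). Hence ker(φ) = 7ℤ

ker(φ) = 7ℤ


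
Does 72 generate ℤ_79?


g generates ℤ_n iff gcd(g, n) = 1
gcd(72, 79) = 1
Since gcd = 1, 72 is a generator.

Yes, 72 generates ℤ_79


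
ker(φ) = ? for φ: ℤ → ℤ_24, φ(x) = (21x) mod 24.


Kernel = preimage of identity
ker(φ) = {x ∈ ℤ : 21x ≡ 0 (mod 24)}. gcd(21,24) = 3, so 21x ≡ 0 (mod 24) ⟺ x ≡ 0 (mod 24/3 = 8). Hence ker(φ) = 8ℤ

ker(φ) = 8ℤ


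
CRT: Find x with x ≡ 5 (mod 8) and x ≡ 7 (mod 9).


m₁ = 8, m₂ = 9, gcd = 1, so CRT applies. M = m₁·m₂ = 72
Let M₁ = M/m₁ = 9, M₂ = M/m₂ = 8
Find y₁ ≡ M₁⁻¹ (mod m₁): 9⁻¹ ≡ 1 (mod 8)
Find y₂ ≡ M₂⁻¹ (mod m₂): 8⁻¹ ≡ 8 (mod 9)
x = a₁·M₁·y₁ + a₂·M₂·y₂ = 5·9·1 + 7·8·8 = 493
Reduce mod 72: x ≡ 61
Check: 61 mod 8 = 5 ✓, 61 mod 9 = 7 ✓

x ≡ 61 (mod 72)


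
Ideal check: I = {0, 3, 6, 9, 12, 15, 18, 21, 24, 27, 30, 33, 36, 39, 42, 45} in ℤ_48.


Check ideal conditions for I = {0, 3, 6, 9, 12, 15, 18, 21, 24, 27, 30, 33, 36, 39, 42, 45} in ℤ_48:
(1) I is an additive subgroup? Yes
(2) For r ∈ ℤ_48 and a ∈ I: r·a ∈ I? Yes

Yes, I is an ideal of ℤ_48


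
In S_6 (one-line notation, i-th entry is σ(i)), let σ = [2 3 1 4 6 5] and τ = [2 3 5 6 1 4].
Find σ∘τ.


σ∘τ: apply τ first, then σ
1 →τ 2 →σ 3
2 →τ 3 →σ 1
3 →τ 5 →σ 6
4 →τ 6 →σ 5
5 →τ 1 →σ 2
6 →τ 4 →σ 4

σ∘τ = [3 1 6 5 2 4]


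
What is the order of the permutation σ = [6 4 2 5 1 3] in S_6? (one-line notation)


Cycle decomposition: (1 6 3 2 4 5)
Cycle lengths: 6
Order = lcm(6) = 6

ord(σ) = 6


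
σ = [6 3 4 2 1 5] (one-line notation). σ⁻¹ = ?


To find σ⁻¹, swap domain and range:
σ(1) = 6 → σ⁻¹(6) = 1
σ(2) = 3 → σ⁻¹(3) = 2
σ(3) = 4 → σ⁻¹(4) = 3
σ(4) = 2 → σ⁻¹(2) = 4
σ(5) = 1 → σ⁻¹(1) = 5
σ(6) = 5 → σ⁻¹(5) = 6

σ⁻¹ = [5 4 2 3 6 1]


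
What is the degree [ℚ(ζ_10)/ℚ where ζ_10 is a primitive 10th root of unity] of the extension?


[ℚ(ζ_n):ℚ] = deg Φ_n(x) = φ(n). Here φ(10) = 4

[ℚ(ζ_10)/ℚ where ζ_10 is a primitive 10th root of unity] = 4


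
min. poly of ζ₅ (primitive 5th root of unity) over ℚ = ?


ζ₅ is a root of Φ₅(x) = x⁴ + x³ + x² + x + 1, irreducible over ℚ

Minimal polynomial: x⁴ + x³ + x² + x + 1


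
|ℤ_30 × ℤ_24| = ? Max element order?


|ℤ_30 × ℤ_24| = 30 × 24 = 720
Max element order = lcm(30,24) = 120
Cyclic? No (gcd=6)

|ℤ_30×ℤ_24| = 720, max element order = 120


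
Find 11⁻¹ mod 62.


Use the extended Euclidean algorithm to write 1 = 11·s + 62·t; then s mod 62 is the inverse.
Euclidean algorithm:
  11 = 0·62 + 11
  62 = 5·11 + 7
  11 = 1·7 + 4
  7 = 1·4 + 3
  4 = 1·3 + 1
  3 = 3·1 + 0
gcd(11,62) = 1
Back-substitution gives: 11·(17) + 62·(-3) = 1
So 11⁻¹ ≡ 17 ≡ 17 (mod 62)
Check: 11 × 17 = 187 ≡ 1 (mod 62) ✓

11⁻¹ ≡ 17 (mod 62)


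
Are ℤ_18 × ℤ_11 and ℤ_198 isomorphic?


Comparing ℤ_18 × ℤ_11 and ℤ_198:
gcd(18,11) = 1, so ℤ_18 × ℤ_11 ≅ ℤ_198 (CRT)

Yes, ℤ_18 × ℤ_11 ≅ ℤ_198


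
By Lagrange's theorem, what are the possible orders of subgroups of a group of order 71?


Lagrange's theorem: |H| divides |G|
|G| = 71
Divisors of 71: 1, 71

Possible subgroup orders: {1, 71}


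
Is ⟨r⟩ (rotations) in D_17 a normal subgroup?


H = ⟨r⟩ (rotations) in D_17
The rotation subgroup ⟨r⟩ has index 2 in D_17, so it is normal

Yes, normal subgroup


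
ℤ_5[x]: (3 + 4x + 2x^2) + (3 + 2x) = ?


Add coefficients mod 5:
x^0: 3 + 3 = 1 (mod 5)
x^1: 4 + 2 = 1 (mod 5)
x^2: 2 + 0 = 2 (mod 5)
Result: 1 + x + 2x^2

f + g = 1 + x + 2x^2


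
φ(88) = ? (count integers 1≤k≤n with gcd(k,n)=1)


Factor n: 88 = 2^3 × 11
φ(n) = n · ∏(1 - 1/p) over distinct primes p | n
φ(88) = 88 · (1 - 1/2) · (1 - 1/11) = 40

φ(88) = 40


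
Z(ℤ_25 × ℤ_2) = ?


Z(G) = {g ∈ G | gx = xg for all x ∈ G}
Direct product of abelian groups is abelian, so Z(G) = G

Z(ℤ_25 × ℤ_2) = ℤ_25 × ℤ_2


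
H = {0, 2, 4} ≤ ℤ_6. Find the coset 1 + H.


1 + H = {1 + h (mod 6) : h ∈ H}
1+0=1, 1+2=3, 1+4=5

1 + H = {1, 3, 5}


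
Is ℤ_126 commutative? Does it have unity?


ℤ_126 is a commutative ring with unity 1; 126 = 2×63 is composite, so 2·63 ≡ 0 gives zero divisors (not an integral domain)
Commutative: Yes
Integral domain: No
Has unity: Yes

ℤ_126: Commutative=Yes, Unity=Yes


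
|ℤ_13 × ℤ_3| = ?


|A × B| = |A| · |B|
|ℤ_13 × ℤ_3| = 13 × 3 = 39

|ℤ_13 × ℤ_3| = 39


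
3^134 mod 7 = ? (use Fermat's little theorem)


Fermat's little theorem: if p is prime and gcd(a,p)=1, then a^(p-1) ≡ 1 (mod p)
p = 7 is prime, gcd(3,7) = 1
Reduce exponent: 134 mod 6 = 2
So 3^134 ≡ 3^2 (mod 7)
3^2 mod 7 = 2

3^134 ≡ 2 (mod 7)


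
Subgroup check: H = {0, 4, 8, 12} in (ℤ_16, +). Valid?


Subgroup test for H = {0, 4, 8, 12} in (ℤ_16, +):
(1) 0 ∈ H? Yes
(2) Closure: for all a,b ∈ H, (a+b) mod 16 ∈ H? Yes
(3) Inverses: for all a ∈ H, -a mod 16 ∈ H? Yes

Yes, H is a subgroup of ℤ_16


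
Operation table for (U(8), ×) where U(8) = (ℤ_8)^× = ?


Elements: {1, 3, 5, 7}
Operation: multiplication mod 8
Entry (a, b) = (a × b) mod 8

Cayley table:
  | 1 | 3 | 5 | 7
1 | 1 | 3 | 5 | 7
3 | 3 | 1 | 7 | 5
5 | 5 | 7 | 1 | 3
7 | 7 | 5 | 3 | 1


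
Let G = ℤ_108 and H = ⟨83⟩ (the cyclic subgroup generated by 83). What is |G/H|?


|⟨83⟩| = n / gcd(83, 108) = 108 / 1 = 108
H is normal (ℤ_108 is abelian).
|G/H| = |G| / |H| = 108 / 108 = 1

|G/H| = 1


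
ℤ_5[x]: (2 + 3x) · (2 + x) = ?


Expand and collect like terms; reduce coefficients mod 5:
x^0: 2·2 = 4 ≡ 4 (mod 5)
x^1: 2·1 + 3·2 = 8 ≡ 3 (mod 5)
x^2: 3·1 = 3 ≡ 3 (mod 5)
Result: 4 + 3x + 3x^2

f · g = 4 + 3x + 3x^2


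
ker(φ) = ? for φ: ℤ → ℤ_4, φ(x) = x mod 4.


Kernel = preimage of identity
ker(φ) = {x ∈ ℤ : x ≡ 0 (mod 4)} = 4ℤ = {0, ±4, ±8, ...}

ker(φ) = 4ℤ


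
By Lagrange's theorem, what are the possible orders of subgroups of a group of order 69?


Lagrange's theorem: |H| divides |G|
|G| = 69
Divisors of 69: 1, 3, 23, 69

Possible subgroup orders: {1, 3, 23, 69}


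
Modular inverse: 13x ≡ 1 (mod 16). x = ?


Use the extended Euclidean algorithm to write 1 = 13·s + 16·t; then s mod 16 is the inverse.
Euclidean algorithm:
  13 = 0·16 + 13
  16 = 1·13 + 3
  13 = 4·3 + 1
  3 = 3·1 + 0
gcd(13,16) = 1
Back-substitution gives: 13·(5) + 16·(-4) = 1
So 13⁻¹ ≡ 5 ≡ 5 (mod 16)
Check: 13 × 5 = 65 ≡ 1 (mod 16) ✓

13⁻¹ ≡ 5 (mod 16)


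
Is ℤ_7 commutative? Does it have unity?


ℤ_7 is a commutative ring with unity 1; 7 is prime, so ℤ_7 is a field (hence an integral domain)
Commutative: Yes
Integral domain: Yes
Has unity: Yes

ℤ_7: Commutative=Yes, Unity=Yes


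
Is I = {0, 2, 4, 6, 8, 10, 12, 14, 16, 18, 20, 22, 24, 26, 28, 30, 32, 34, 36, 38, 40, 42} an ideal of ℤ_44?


Check ideal conditions for I = {0, 2, 4, 6, 8, 10, 12, 14, 16, 18, 20, 22, 24, 26, 28, 30, 32, 34, 36, 38, 40, 42} in ℤ_44:
(1) I is an additive subgroup? Yes
(2) For r ∈ ℤ_44 and a ∈ I: r·a ∈ I? Yes

Yes, I is an ideal of ℤ_44


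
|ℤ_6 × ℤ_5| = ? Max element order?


|ℤ_6 × ℤ_5| = 6 × 5 = 30
Max element order = lcm(6,5) = 30
Cyclic? Yes (gcd=1)

|ℤ_6×ℤ_5| = 30, max element order = 30


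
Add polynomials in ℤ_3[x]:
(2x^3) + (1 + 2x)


Add coefficients mod 3:
x^0: 0 + 1 = 1 (mod 3)
x^1: 0 + 2 = 2 (mod 3)
x^2: 0 + 0 = 0 (mod 3)
x^3: 2 + 0 = 2 (mod 3)
Result: 1 + 2x + 2x^3

f + g = 1 + 2x + 2x^3


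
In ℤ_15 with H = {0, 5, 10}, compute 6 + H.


6 + H = {6 + h (mod 15) : h ∈ H}
6+0=6, 6+5=11, 6+10=1
6 + H = {1, 6, 11} = 1 + H

6 + H = {1, 6, 11}


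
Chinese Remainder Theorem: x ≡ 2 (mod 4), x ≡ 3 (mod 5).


m₁ = 4, m₂ = 5, gcd = 1, so CRT applies. M = m₁·m₂ = 20
Let M₁ = M/m₁ = 5, M₂ = M/m₂ = 4
Find y₁ ≡ M₁⁻¹ (mod m₁): 5⁻¹ ≡ 1 (mod 4)
Find y₂ ≡ M₂⁻¹ (mod m₂): 4⁻¹ ≡ 4 (mod 5)
x = a₁·M₁·y₁ + a₂·M₂·y₂ = 2·5·1 + 3·4·4 = 58
Reduce mod 20: x ≡ 18
Check: 18 mod 4 = 2 ✓, 18 mod 5 = 3 ✓

x ≡ 18 (mod 20)


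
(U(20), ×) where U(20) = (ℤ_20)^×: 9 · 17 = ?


Operation: multiplication mod 20
9 · 17 = (a × b) mod 20 with a = 9, b = 17

9 · 17 = 13


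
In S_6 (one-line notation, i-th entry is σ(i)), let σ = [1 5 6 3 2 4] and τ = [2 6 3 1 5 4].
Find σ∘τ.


σ∘τ: apply τ first, then σ
1 →τ 2 →σ 5
2 →τ 6 →σ 4
3 →τ 3 →σ 6
4 →τ 1 →σ 1
5 →τ 5 →σ 2
6 →τ 4 →σ 3

σ∘τ = [5 4 6 1 2 3]


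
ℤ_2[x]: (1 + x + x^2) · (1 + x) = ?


Expand and collect like terms; reduce coefficients mod 2:
x^0: 1·1 = 1 ≡ 1 (mod 2)
x^1: 1·1 + 1·1 = 2 ≡ 0 (mod 2)
x^2: 1·1 + 1·1 = 2 ≡ 0 (mod 2)
x^3: 1·1 = 1 ≡ 1 (mod 2)
Result: 1 + x^3

f · g = 1 + x^3


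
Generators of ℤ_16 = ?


g generates ℤ_n iff gcd(g,n) = 1
Checking each g ∈ {1,...,15}:
gcd(1,16) = 1
gcd(2,16) = 2
gcd(3,16) = 1
gcd(4,16) = 4
gcd(5,16) = 1
gcd(6,16) = 2
gcd(7,16) = 1
gcd(8,16) = 8
gcd(9,16) = 1
gcd(10,16) = 2
gcd(11,16) = 1
gcd(12,16) = 4
gcd(13,16) = 1
gcd(14,16) = 2
gcd(15,16) = 1
Generators: {1, 3, 5, 7, 9, 11, 13, 15}
Number of generators = φ(16) = 8

Generators of ℤ_16 = {1, 3, 5, 7, 9, 11, 13, 15}


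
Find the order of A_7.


|A_n| = n!/2 (even permutations)
|A_7| = 7!/2 = 5040/2 = 2520

|A_7| = 2520


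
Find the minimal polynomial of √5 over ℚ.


√5 satisfies x² - 5 = 0, irreducible over ℚ since 5 is squarefree

Minimal polynomial: x² - 5


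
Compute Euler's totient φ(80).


Factor n: 80 = 2^4 × 5
φ(n) = n · ∏(1 - 1/p) over distinct primes p | n
φ(80) = 80 · (1 - 1/2) · (1 - 1/5) = 32

φ(80) = 32


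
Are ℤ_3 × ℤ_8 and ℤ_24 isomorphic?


Comparing ℤ_3 × ℤ_8 and ℤ_24:
gcd(3,8) = 1, so ℤ_3 × ℤ_8 ≅ ℤ_24 (CRT)

Yes, ℤ_3 × ℤ_8 ≅ ℤ_24


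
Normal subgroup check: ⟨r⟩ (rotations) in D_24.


H = ⟨r⟩ (rotations) in D_24
The rotation subgroup ⟨r⟩ has index 2 in D_24, so it is normal

Yes, normal subgroup


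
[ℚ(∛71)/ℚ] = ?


∛71 has minimal polynomial x³ - 71 (irreducible over ℚ since 71 is not a perfect cube)

[ℚ(∛71)/ℚ] = 3


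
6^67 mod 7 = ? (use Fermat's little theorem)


Fermat's little theorem: if p is prime and gcd(a,p)=1, then a^(p-1) ≡ 1 (mod p)
p = 7 is prime, gcd(6,7) = 1
Reduce exponent: 67 mod 6 = 1
So 6^67 ≡ 6^1 (mod 7)
6^1 mod 7 = 6

6^67 ≡ 6 (mod 7)


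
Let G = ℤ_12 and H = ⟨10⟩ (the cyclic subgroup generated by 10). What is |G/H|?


|⟨10⟩| = n / gcd(10, 12) = 12 / 2 = 6
H is normal (ℤ_12 is abelian).
|G/H| = |G| / |H| = 12 / 6 = 2

|G/H| = 2


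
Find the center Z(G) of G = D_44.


Z(G) = {g ∈ G | gx = xg for all x ∈ G}
For even n, Z(D_n) = {e, r^(n/2)}: the 180° rotation r^22 commutes with every reflection and rotation

Z(D_44) = {e, r^22}


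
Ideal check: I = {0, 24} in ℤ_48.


Check ideal conditions for I = {0, 24} in ℤ_48:
(1) I is an additive subgroup? Yes
(2) For r ∈ ℤ_48 and a ∈ I: r·a ∈ I? Yes

Yes, I is an ideal of ℤ_48


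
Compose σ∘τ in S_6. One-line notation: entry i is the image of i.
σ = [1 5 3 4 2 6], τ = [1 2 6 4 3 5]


σ∘τ: apply τ first, then σ
1 →τ 1 →σ 1
2 →τ 2 →σ 5
3 →τ 6 →σ 6
4 →τ 4 →σ 4
5 →τ 3 →σ 3
6 →τ 5 →σ 2

σ∘τ = [1 5 6 4 3 2]


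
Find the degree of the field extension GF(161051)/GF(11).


GF(161051) = GF(11^5), so the extension degree is 5

[GF(161051)/GF(11)] = 5


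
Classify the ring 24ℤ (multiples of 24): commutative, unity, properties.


24ℤ is a commutative ring under +,× but has no multiplicative identity (1 ∉ 24ℤ); it has no zero divisors, but without unity it is not an integral domain
Commutative: Yes
Integral domain: No
Has unity: No

24ℤ (multiples of 24): Commutative=Yes, Unity=No


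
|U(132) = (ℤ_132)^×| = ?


U(n) is the group of units mod n; |U(n)| = φ(n)
|U(132)| = φ(132) = 40

|U(132) = (ℤ_132)^×| = 40


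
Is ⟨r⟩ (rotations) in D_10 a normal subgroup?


H = ⟨r⟩ (rotations) in D_10
The rotation subgroup ⟨r⟩ has index 2 in D_10, so it is normal

Yes, normal subgroup


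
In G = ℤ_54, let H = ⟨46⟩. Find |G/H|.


|⟨46⟩| = n / gcd(46, 54) = 54 / 2 = 27
H is normal (ℤ_54 is abelian).
|G/H| = |G| / |H| = 54 / 27 = 2

|G/H| = 2


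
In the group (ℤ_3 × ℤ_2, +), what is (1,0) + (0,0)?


Operation: componentwise addition mod (3, 2)
(1,0) + (0,0) = ((a₁+b₁) mod 3, (a₂+b₂) mod 2) with a = (1,0), b = (0,0)

(1,0) + (0,0) = (1,0)


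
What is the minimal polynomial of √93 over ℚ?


√93 satisfies x² - 93 = 0, irreducible over ℚ since 93 is squarefree

Minimal polynomial: x² - 93


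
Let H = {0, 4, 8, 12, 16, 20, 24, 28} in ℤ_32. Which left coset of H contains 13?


13 + H = {13 + h (mod 32) : h ∈ H}
13+0=13, 13+4=17, 13+8=21, 13+12=25, 13+16=29, 13+20=1, 13+24=5, 13+28=9
13 + H = {1, 5, 9, 13, 17, 21, 25, 29} = 1 + H

13 + H = {1, 5, 9, 13, 17, 21, 25, 29}


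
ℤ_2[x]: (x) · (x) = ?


Expand and collect like terms; reduce coefficients mod 2:
x^0: 0·0 = 0 ≡ 0 (mod 2)
x^1: 0·1 + 1·0 = 0 ≡ 0 (mod 2)
x^2: 1·1 = 1 ≡ 1 (mod 2)
Result: x^2

f · g = x^2


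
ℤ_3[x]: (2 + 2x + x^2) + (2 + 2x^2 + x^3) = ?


Add coefficients mod 3:
x^0: 2 + 2 = 1 (mod 3)
x^1: 2 + 0 = 2 (mod 3)
x^2: 1 + 2 = 0 (mod 3)
x^3: 0 + 1 = 1 (mod 3)
Result: 1 + 2x + x^3

f + g = 1 + 2x + x^3


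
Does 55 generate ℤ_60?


g generates ℤ_n iff gcd(g, n) = 1
gcd(55, 60) = 5
Since gcd = 5 ≠ 1, ⟨55⟩ has order 12 < 60, so 55 is not a generator.

No, 55 does not generate ℤ_60


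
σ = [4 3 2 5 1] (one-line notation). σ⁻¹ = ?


To find σ⁻¹, swap domain and range:
σ(1) = 4 → σ⁻¹(4) = 1
σ(2) = 3 → σ⁻¹(3) = 2
σ(3) = 2 → σ⁻¹(2) = 3
σ(4) = 5 → σ⁻¹(5) = 4
σ(5) = 1 → σ⁻¹(1) = 5

σ⁻¹ = [5 3 2 1 4]


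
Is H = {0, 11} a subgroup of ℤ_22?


Subgroup test for H = {0, 11} in (ℤ_22, +):
(1) 0 ∈ H? Yes
(2) Closure: for all a,b ∈ H, (a+b) mod 22 ∈ H? Yes
(3) Inverses: for all a ∈ H, -a mod 22 ∈ H? Yes

Yes, H is a subgroup of ℤ_22


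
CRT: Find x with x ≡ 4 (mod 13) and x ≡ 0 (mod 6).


m₁ = 13, m₂ = 6, gcd = 1, so CRT applies. M = m₁·m₂ = 78
Let M₁ = M/m₁ = 6, M₂ = M/m₂ = 13
Find y₁ ≡ M₁⁻¹ (mod m₁): 6⁻¹ ≡ 11 (mod 13)
Find y₂ ≡ M₂⁻¹ (mod m₂): 13⁻¹ ≡ 1 (mod 6)
x = a₁·M₁·y₁ + a₂·M₂·y₂ = 4·6·11 + 0·13·1 = 264
Reduce mod 78: x ≡ 30
Check: 30 mod 13 = 4 ✓, 30 mod 6 = 0 ✓

x ≡ 30 (mod 78)


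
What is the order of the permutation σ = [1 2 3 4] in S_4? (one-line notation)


Cycle decomposition: identity (all elements fixed)
Order = 1 (identity has order 1)

ord(σ) = 1


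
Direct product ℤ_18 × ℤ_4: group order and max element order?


|ℤ_18 × ℤ_4| = 18 × 4 = 72
Max element order = lcm(18,4) = 36
Cyclic? No (gcd=2)

|ℤ_18×ℤ_4| = 72, max element order = 36


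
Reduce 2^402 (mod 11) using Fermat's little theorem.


Fermat's little theorem: if p is prime and gcd(a,p)=1, then a^(p-1) ≡ 1 (mod p)
p = 11 is prime, gcd(2,11) = 1
Reduce exponent: 402 mod 10 = 2
So 2^402 ≡ 2^2 (mod 11)
2^2 mod 11 = 4

2^402 ≡ 4 (mod 11)


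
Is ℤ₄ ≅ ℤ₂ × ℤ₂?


Comparing ℤ₄ and ℤ₂ × ℤ₂:
ℤ₄ has an element of order 4; ℤ₂×ℤ₂ has exponent 2

No, ℤ₄ ≇ ℤ₂ × ℤ₂


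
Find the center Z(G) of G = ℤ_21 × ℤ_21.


Z(G) = {g ∈ G | gx = xg for all x ∈ G}
Direct product of abelian groups is abelian, so Z(G) = G

Z(ℤ_21 × ℤ_21) = ℤ_21 × ℤ_21


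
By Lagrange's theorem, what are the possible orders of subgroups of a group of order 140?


Lagrange's theorem: |H| divides |G|
|G| = 140
Divisors of 140: 1, 2, 4, 5, 7, 10, 14, 20, 28, 35, 70, 140

Possible subgroup orders: {1, 2, 4, 5, 7, 10, 14, 20, 28, 35, 70, 140}


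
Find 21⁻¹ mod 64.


Use the extended Euclidean algorithm to write 1 = 21·s + 64·t; then s mod 64 is the inverse.
Euclidean algorithm:
  21 = 0·64 + 21
  64 = 3·21 + 1
  21 = 21·1 + 0
gcd(21,64) = 1
Back-substitution gives: 21·(-3) + 64·(1) = 1
So 21⁻¹ ≡ -3 ≡ 61 (mod 64)
Check: 21 × 61 = 1281 ≡ 1 (mod 64) ✓

21⁻¹ ≡ 61 (mod 64)


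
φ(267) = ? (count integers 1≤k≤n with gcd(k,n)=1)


Factor n: 267 = 3 × 89
φ(n) = n · ∏(1 - 1/p) over distinct primes p | n
φ(267) = 267 · (1 - 1/3) · (1 - 1/89) = 176

φ(267) = 176


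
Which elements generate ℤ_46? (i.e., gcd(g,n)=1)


g generates ℤ_n iff gcd(g,n) = 1
Prime factors of 46: 2, 23
Generators are g ∈ {1,...,45} not divisible by any of these primes.
Generators: {1, 3, 5, 7, 9, 11, 13, 15, 17, 19, 21, 25, 27, 29, 31, 33, 35, 37, 39, 41, 43, 45}
Number of generators = φ(46) = 22

Generators of ℤ_46 = {1, 3, 5, 7, 9, 11, 13, 15, 17, 19, 21, 25, 27, 29, 31, 33, 35, 37, 39, 41, 43, 45}


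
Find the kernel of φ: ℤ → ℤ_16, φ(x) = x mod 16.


Kernel = preimage of identity
ker(φ) = {x ∈ ℤ : x ≡ 0 (mod 16)} = 16ℤ = {0, ±16, ±32, ...}

ker(φ) = 16ℤ


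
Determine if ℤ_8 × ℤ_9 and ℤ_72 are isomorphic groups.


Comparing ℤ_8 × ℤ_9 and ℤ_72:
gcd(8,9) = 1, so ℤ_8 × ℤ_9 ≅ ℤ_72 (CRT)

Yes, ℤ_8 × ℤ_9 ≅ ℤ_72


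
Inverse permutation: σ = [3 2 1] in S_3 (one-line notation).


To find σ⁻¹, swap domain and range:
σ(1) = 3 → σ⁻¹(3) = 1
σ(2) = 2 → σ⁻¹(2) = 2
σ(3) = 1 → σ⁻¹(1) = 3

σ⁻¹ = [3 2 1]
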